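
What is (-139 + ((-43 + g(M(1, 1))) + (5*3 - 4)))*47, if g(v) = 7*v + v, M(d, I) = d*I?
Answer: -7661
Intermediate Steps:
M(d, I) = I*d
g(v) = 8*v
(-139 + ((-43 + g(M(1, 1))) + (5*3 - 4)))*47 = (-139 + ((-43 + 8*(1*1)) + (5*3 - 4)))*47 = (-139 + ((-43 + 8*1) + (15 - 4)))*47 = (-139 + ((-43 + 8) + 11))*47 = (-139 + (-35 + 11))*47 = (-139 - 24)*47 = -163*47 = -7661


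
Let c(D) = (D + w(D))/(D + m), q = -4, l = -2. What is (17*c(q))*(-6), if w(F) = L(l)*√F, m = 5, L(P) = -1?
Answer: 408 + 204*I ≈ 408.0 + 204.0*I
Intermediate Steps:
w(F) = -√F
c(D) = (D - √D)/(5 + D) (c(D) = (D - √D)/(D + 5) = (D - √D)/(5 + D))
(17*c(q))*(-6) = (17*((-4 - √(-4))/(5 - 4)))*(-6) = (17*((-4 - 2*I)/1))*(-6) = (17*(1*(-4 - 2*I)))*(-6) = (17*(-4 - 2*I))*(-6) = (-68 - 34*I)*(-6) = 408 + 204*I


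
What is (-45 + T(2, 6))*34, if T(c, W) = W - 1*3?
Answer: -1428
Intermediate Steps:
T(c, W) = -3 + W (T(c, W) = W - 3 = -3 + W)
(-45 + T(2, 6))*34 = (-45 + (-3 + 6))*34 = (-45 + 3)*34 = -42*34 = -1428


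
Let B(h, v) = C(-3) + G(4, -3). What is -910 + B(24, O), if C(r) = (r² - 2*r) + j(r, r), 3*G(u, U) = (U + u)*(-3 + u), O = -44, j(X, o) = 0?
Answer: -2684/3 ≈ -894.67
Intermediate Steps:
G(u, U) = (-3 + u)*(U + u)/3 (G(u, U) = ((U + u)*(-3 + u))/3 = ((-3 + u)*(U + u))/3 = (-3 + u)*(U + u)/3)
C(r) = r² - 2*r (C(r) = (r² - 2*r) + 0 = r² - 2*r)
B(h, v) = 46/3 (B(h, v) = -3*(-2 - 3) + (-1*(-3) - 1*4 + (⅓)*4² + (⅓)*(-3)*4) = -3*(-5) + (3 - 4 + (⅓)*16 - 4) = 15 + (3 - 4 + 16/3 - 4) = 15 + ⅓ = 46/3)
-910 + B(24, O) = -910 + 46/3 = -2684/3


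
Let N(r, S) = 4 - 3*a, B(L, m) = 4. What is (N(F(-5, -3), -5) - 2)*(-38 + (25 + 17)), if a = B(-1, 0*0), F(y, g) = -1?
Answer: -40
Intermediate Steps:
a = 4
N(r, S) = -8 (N(r, S) = 4 - 3*4 = 4 - 12 = -8)
(N(F(-5, -3), -5) - 2)*(-38 + (25 + 17)) = (-8 - 2)*(-38 + (25 + 17)) = -10*(-38 + 42) = -10*4 = -40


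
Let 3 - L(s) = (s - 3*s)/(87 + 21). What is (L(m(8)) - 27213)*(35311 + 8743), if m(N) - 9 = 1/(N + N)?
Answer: -517839240965/432 ≈ -1.1987e+9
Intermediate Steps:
m(N) = 9 + 1/(2*N) (m(N) = 9 + 1/(N + N) = 9 + 1/(2*N))
L(s) = 3 + s/54 (L(s) = 3 - (s - 3*s)/(87 + 21) = 3 - (-2*s)/108 = 3 - (-1)*s/54 = 3 + s/54)
(L(m(8)) - 27213)*(35311 + 8743) = ((3 + (9 + (1/2)/8)/54) - 27213)*(35311 + 8743) = ((3 + (9 + (1/2)*(1/8))/54) - 27213)*44054 = ((3 + (9 + 1/16)/54) - 27213)*44054 = ((3 + (1/54)*(145/16)) - 27213)*44054 = ((3 + 145/864) - 27213)*44054 = (2737/864 - 27213)*44054 = -23509295/864*44054 = -517839240965/432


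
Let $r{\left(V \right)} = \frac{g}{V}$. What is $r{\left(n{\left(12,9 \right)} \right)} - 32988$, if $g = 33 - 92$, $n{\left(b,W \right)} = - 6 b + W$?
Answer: $- \frac{2078185}{63} \approx -32987.0$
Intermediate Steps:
$n{\left(b,W \right)} = W - 6 b$
$g = -59$ ($g = 33 - 92 = -59$)
$r{\left(V \right)} = - \frac{59}{V}$
$r{\left(n{\left(12,9 \right)} \right)} - 32988 = - \frac{59}{9 - 72} - 32988 = - \frac{59}{-63} - 32988 = \left(-59\right) \left(- \frac{1}{63}\right) - 32988 = \frac{59}{63} - 32988 = - \frac{2078185}{63}$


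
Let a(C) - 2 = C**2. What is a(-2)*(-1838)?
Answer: -11028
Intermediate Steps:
a(C) = 2 + C**2
a(-2)*(-1838) = (2 + (-2)**2)*(-1838) = (2 + 4)*(-1838) = 6*(-1838) = -11028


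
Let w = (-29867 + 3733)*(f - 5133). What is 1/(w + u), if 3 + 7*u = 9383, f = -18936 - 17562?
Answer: 1/1087985894 ≈ 9.1913e-10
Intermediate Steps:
f = -36498
u = 1340 (u = -3/7 + (⅐)*9383 = -3/7 + 9383/7 = 1340)
w = 1087984554 (w = (-29867 + 3733)*(-36498 - 5133) = -26134*(-41631) = 1087984554)
1/(w + u) = 1/(1087984554 + 1340) = 1/1087985894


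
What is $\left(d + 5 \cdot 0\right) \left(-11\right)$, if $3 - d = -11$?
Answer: $-154$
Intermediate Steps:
$d = 14$ ($d = 3 - -11 = 3 + 11 = 14$)
$\left(d + 5 \cdot 0\right) \left(-11\right) = \left(14 + 5 \cdot 0\right) \left(-11\right) = \left(14 + 0\right) \left(-11\right) = 14 \left(-11\right) = -154$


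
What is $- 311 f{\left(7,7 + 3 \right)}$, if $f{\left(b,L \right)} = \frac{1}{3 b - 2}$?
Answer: $- \frac{311}{19} \approx -16.368$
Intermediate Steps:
$f{\left(b,L \right)} = \frac{1}{-2 + 3 b}$
$- 311 f{\left(7,7 + 3 \right)} = - \frac{311}{-2 + 3 \cdot 7} = - \frac{311}{-2 + 21} = - \frac{311}{19}$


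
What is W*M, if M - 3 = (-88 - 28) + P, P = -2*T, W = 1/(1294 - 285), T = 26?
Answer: -165/1009 ≈ -0.16353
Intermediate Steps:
W = 1/1009 ≈ 0.00099108
P = -52 (P = -2*26 = -52)
M = -165 (M = 3 + ((-88 - 28) - 52) = 3 + (-116 - 52) = 3 - 168 = -165)
W*M = (1/1009)*(-165) = -165/1009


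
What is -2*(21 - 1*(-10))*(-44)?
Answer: 2728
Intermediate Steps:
-2*(21 - 1*(-10))*(-44) = -2*(21 + 10)*(-44) = -2*31*(-44) = -62*(-44) = 2728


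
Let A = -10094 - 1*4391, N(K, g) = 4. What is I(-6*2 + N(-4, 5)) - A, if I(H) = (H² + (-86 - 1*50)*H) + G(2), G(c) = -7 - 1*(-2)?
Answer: 15632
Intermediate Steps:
G(c) = -5 (G(c) = -7 + 2 = -5)
I(H) = -5 + H² - 136*H (I(H) = (H² + (-86 - 1*50)*H) - 5 = (H² + (-86 - 50)*H) - 5 = (H² - 136*H) - 5 = -5 + H² - 136*H)
A = -14485 (A = -10094 - 4391 = -14485)
I(-6*2 + N(-4, 5)) - A = (-5 + (-6*2 + 4)² - 136*(-6*2 + 4)) - 1*(-14485) = (-5 + (-12 + 4)² - 136*(-12 + 4)) + 14485 = (-5 + (-8)² - 136*(-8)) + 14485 = (-5 + 64 + 1088) + 14485 = 1147 + 14485 = 15632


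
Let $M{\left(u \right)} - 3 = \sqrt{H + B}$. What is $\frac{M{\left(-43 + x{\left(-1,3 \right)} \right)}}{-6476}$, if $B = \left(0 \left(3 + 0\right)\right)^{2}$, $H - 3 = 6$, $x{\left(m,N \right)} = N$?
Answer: $- \frac{3}{3238} \approx -0.0009265$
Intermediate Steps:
$H = 9$ ($H = 3 + 6 = 9$)
$B = 0$ ($B = \left(0 \cdot 3\right)^{2} = 0^{2} = 0$)
$M{\left(u \right)} = 6$ ($M{\left(u \right)} = 3 + \sqrt{9 + 0} = 3 + \sqrt{9} = 3 + 3 = 6$)
$\frac{M{\left(-43 + x{\left(-1,3 \right)} \right)}}{-6476} = \frac{6}{-6476} = 6 \left(- \frac{1}{6476}\right) = - \frac{3}{3238}$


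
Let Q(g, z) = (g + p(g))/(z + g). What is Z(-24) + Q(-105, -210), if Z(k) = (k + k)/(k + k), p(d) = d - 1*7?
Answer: 76/45 ≈ 1.6889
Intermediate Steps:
p(d) = -7 + d (p(d) = d - 7 = -7 + d)
Z(k) = 1 (Z(k) = (2*k)/((2*k)) = (2*k)*(1/(2*k)) = 1)
Q(g, z) = (-7 + 2*g)/(g + z) (Q(g, z) = (g + (-7 + g))/(z + g) = (-7 + 2*g)/(g + z))
Z(-24) + Q(-105, -210) = 1 + (-7 + 2*(-105))/(-105 - 210) = 1 + (-7 - 210)/(-315) = 1 - 1/315*(-217) = 1 + 31/45 = 76/45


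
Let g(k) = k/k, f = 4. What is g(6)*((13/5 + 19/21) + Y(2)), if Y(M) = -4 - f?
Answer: -472/105 ≈ -4.4952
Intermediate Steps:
g(k) = 1
Y(M) = -8 (Y(M) = -4 - 1*4 = -4 - 4 = -8)
g(6)*((13/5 + 19/21) + Y(2)) = 1*((13/5 + 19/21) - 8) = 1*(368/105 - 8) = 1*(-472/105) = -472/105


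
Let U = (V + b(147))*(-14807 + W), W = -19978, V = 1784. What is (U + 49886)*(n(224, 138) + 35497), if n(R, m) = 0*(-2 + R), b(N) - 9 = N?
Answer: -2393669697958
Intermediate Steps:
b(N) = 9 + N
n(R, m) = 0
U = -67482900 (U = (1784 + (9 + 147))*(-14807 - 19978) = (1784 + 156)*(-34785) = 1940*(-34785) = -67482900)
(U + 49886)*(n(224, 138) + 35497) = (-67482900 + 49886)*(0 + 35497) = -67433014*35497 = -2393669697958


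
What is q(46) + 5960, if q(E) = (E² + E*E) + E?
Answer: 10238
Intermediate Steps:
q(E) = E + 2*E² (q(E) = (E² + E²) + E = 2*E² + E = E + 2*E²)
q(46) + 5960 = 46*(1 + 2*46) + 5960 = 46*(1 + 92) + 5960 = 46*93 + 5960 = 4278 + 5960 = 10238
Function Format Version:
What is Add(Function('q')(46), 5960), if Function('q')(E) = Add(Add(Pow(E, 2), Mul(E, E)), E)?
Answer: 10238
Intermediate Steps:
Function('q')(E) = Add(E, Mul(2, Pow(E, 2))) (Function('q')(E) = Add(Add(Pow(E, 2), Pow(E, 2)), E) = Add(Mul(2, Pow(E, 2)), E) = Add(E, Mul(2, Pow(E, 2))))
Add(Function('q')(46), 5960) = Add(Mul(46, Add(1, Mul(2, 46))), 5960) = Add(Mul(46, Add(1, 92)), 5960) = Add(Mul(46, 93), 5960) = Add(4278, 5960) = 10238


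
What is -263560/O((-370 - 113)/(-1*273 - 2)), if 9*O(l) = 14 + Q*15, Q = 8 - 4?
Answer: -1186020/37 ≈ -32055.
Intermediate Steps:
Q = 4
O(l) = 74/9 (O(l) = (14 + 4*15)/9 = (14 + 60)/9 = (⅑)*74 = 74/9)
-263560/O((-370 - 113)/(-1*273 - 2)) = -263560/74/9 = -263560*9/74 = -1186020/37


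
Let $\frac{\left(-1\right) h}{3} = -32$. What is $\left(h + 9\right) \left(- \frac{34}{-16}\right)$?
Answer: $\frac{1785}{8} \approx 223.13$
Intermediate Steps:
$h = 96$ ($h = \left(-3\right) \left(-32\right) = 96$)
$\left(h + 9\right) \left(- \frac{34}{-16}\right) = \left(96 + 9\right) \left(- \frac{34}{-16}\right) = 105 \left(\left(-34\right) \left(- \frac{1}{16}\right)\right) = 105 \cdot \frac{17}{8} = \frac{1785}{8}$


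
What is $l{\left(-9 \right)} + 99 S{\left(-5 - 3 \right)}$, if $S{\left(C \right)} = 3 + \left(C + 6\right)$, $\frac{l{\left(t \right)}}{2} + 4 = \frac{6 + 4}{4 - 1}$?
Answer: $\frac{293}{3} \approx 97.667$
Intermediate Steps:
$l{\left(t \right)} = - \frac{4}{3}$ ($l{\left(t \right)} = -8 + 2 \frac{6 + 4}{4 - 1} = -8 + 2 \cdot \frac{10}{3} = -8 + \frac{20}{3} = - \frac{4}{3}$)
$S{\left(C \right)} = 9 + C$ ($S{\left(C \right)} = 3 + \left(6 + C\right) = 9 + C$)
$l{\left(-9 \right)} + 99 S{\left(-5 - 3 \right)} = - \frac{4}{3} + 99 \left(9 - 8\right) = - \frac{4}{3} + 99 \cdot 1 = - \frac{4}{3} + 99 = \frac{293}{3}$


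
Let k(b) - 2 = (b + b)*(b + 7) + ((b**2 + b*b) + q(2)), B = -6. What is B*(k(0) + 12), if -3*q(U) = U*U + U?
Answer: -72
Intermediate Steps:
q(U) = -U/3 - U**2/3 (q(U) = -(U*U + U)/3 = -(U**2 + U)/3 = -(U + U**2)/3 = -U/3 - U**2/3)
k(b) = 2*b**2 + 2*b*(7 + b) (k(b) = 2 + ((b + b)*(b + 7) + ((b**2 + b*b) - 1/3*2*(1 + 2))) = 2 + ((2*b)*(7 + b) + ((b**2 + b**2) - 1/3*2*3)) = 2 + (2*b*(7 + b) + (2*b**2 - 2)) = 2 + (2*b*(7 + b) + (-2 + 2*b**2)) = 2 + (-2 + 2*b**2 + 2*b*(7 + b)) = 2*b**2 + 2*b*(7 + b))
B*(k(0) + 12) = -6*(2*0*(7 + 2*0) + 12) = -6*(2*0*(7 + 0) + 12) = -6*(2*0*7 + 12) = -6*(0 + 12) = -6*12 = -72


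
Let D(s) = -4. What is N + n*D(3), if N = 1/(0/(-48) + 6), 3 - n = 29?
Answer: 625/6 ≈ 104.17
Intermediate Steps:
n = -26 (n = 3 - 1*29 = 3 - 29 = -26)
N = ⅙ (N = 1/(0*(-1/48) + 6) = 1/(0 + 6) = 1/6 = ⅙ ≈ 0.16667)
N + n*D(3) = ⅙ - 26*(-4) = ⅙ + 104 = 625/6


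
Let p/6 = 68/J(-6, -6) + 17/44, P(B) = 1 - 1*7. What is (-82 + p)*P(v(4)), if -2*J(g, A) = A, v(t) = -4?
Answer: -3717/11 ≈ -337.91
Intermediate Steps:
P(B) = -6 (P(B) = 1 - 7 = -6)
J(g, A) = -A/2
p = 3043/22 (p = 6*(68/((-½*(-6))) + 17/44) = 6*(68/3 + 17*(1/44)) = 6*(68*(⅓) + 17/44) = 6*(68/3 + 17/44) = 6*(3043/132) = 3043/22 ≈ 138.32)
(-82 + p)*P(v(4)) = (-82 + 3043/22)*(-6) = (1239/22)*(-6) = -3717/11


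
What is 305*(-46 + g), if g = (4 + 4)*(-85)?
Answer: -221430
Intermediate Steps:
g = -680 (g = 8*(-85) = -680)
305*(-46 + g) = 305*(-46 - 680) = 305*(-726) = -221430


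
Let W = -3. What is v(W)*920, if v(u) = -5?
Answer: -4600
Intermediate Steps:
v(W)*920 = -5*920 = -4600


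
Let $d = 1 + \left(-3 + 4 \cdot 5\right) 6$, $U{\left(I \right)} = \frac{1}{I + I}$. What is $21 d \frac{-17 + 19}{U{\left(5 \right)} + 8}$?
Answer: $\frac{14420}{27} \approx 534.07$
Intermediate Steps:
$U{\left(I \right)} = \frac{1}{2 I}$
$d = 103$ ($d = 1 + \left(-3 + 20\right) 6 = 1 + 17 \cdot 6 = 1 + 102 = 103$)
$21 d \frac{-17 + 19}{U{\left(5 \right)} + 8} = 21 \cdot 103 \frac{-17 + 19}{\frac{1}{2 \cdot 5} + 8} = 2163 \frac{2}{\frac{1}{2} \cdot \frac{1}{5} + 8} = 2163 \frac{2}{\frac{1}{10} + 8} = 2163 \frac{2}{\frac{81}{10}} = 2163 \cdot 2 \cdot \frac{10}{81} = 2163 \cdot \frac{20}{81} = \frac{14420}{27}$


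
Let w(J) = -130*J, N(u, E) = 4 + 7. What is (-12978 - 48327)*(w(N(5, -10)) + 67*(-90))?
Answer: 457335300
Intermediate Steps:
N(u, E) = 11
(-12978 - 48327)*(w(N(5, -10)) + 67*(-90)) = (-12978 - 48327)*(-130*11 + 67*(-90)) = -61305*(-1430 - 6030) = -61305*(-7460) = 457335300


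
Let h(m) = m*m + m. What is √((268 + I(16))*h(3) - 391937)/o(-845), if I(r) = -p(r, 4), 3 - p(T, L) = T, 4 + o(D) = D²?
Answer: I*√388565/714021 ≈ 0.00087301*I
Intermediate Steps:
o(D) = -4 + D²
p(T, L) = 3 - T
I(r) = -3 + r (I(r) = -(3 - r) = -3 + r)
h(m) = m + m² (h(m) = m² + m = m + m²)
√((268 + I(16))*h(3) - 391937)/o(-845) = √((268 + (-3 + 16))*(3*(1 + 3)) - 391937)/(-4 + (-845)²) = √((268 + 13)*(3*4) - 391937)/(-4 + 714025) = √(281*12 - 391937)/714021 = √(3372 - 391937)*(1/714021) = √(-388565)*(1/714021) = (I*√388565)*(1/714021) = I*√388565/714021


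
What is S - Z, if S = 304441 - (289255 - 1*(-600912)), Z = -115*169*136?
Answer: 2057434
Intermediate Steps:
Z = -2643160 (Z = -19435*136 = -2643160)
S = -585726 (S = 304441 - (289255 + 600912) = 304441 - 1*890167 = 304441 - 890167 = -585726)
S - Z = -585726 - 1*(-2643160) = -585726 + 2643160 = 2057434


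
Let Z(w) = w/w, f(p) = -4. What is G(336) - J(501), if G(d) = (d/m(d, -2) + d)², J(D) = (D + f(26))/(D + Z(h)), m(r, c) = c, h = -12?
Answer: 14167951/502 ≈ 28223.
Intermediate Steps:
Z(w) = 1
J(D) = (-4 + D)/(1 + D) (J(D) = (D - 4)/(D + 1) = (-4 + D)/(1 + D))
G(d) = d²/4 (G(d) = (d/(-2) + d)² = (d*(-½) + d)² = (-d/2 + d)² = (d/2)² = d²/4)
G(336) - J(501) = (¼)*336² - (-4 + 501)/(1 + 501) = (¼)*112896 - 497/502 = 28224 - 497/502 = 14167951/502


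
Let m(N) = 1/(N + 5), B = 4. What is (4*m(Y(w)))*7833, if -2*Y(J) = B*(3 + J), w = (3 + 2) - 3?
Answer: -31332/5 ≈ -6266.4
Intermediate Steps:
w = 2 (w = 5 - 3 = 2)
Y(J) = -6 - 2*J (Y(J) = -2*(3 + J) = -(12 + 4*J)/2 = -6 - 2*J)
m(N) = 1/(5 + N)
(4*m(Y(w)))*7833 = (4/(5 + (-6 - 2*2)))*7833 = (4/(5 + (-6 - 4)))*7833 = (4/(5 - 10))*7833 = (4/(-5))*7833 = (4*(-⅕))*7833 = -⅘*7833 = -31332/5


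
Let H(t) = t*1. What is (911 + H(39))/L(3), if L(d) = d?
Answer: 950/3 ≈ 316.67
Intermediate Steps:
H(t) = t
(911 + H(39))/L(3) = (911 + 39)/3 = 950*(⅓) = 950/3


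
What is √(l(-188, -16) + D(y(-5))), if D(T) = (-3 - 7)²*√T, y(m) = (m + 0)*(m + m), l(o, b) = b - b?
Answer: 10*2^(¼)*√5 ≈ 26.591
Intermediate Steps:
l(o, b) = 0
y(m) = 2*m² (y(m) = m*(2*m) = 2*m²)
D(T) = 100*√T (D(T) = (-10)²*√T = 100*√T)
√(l(-188, -16) + D(y(-5))) = √(0 + 100*√(2*(-5)²)) = √(0 + 100*√(2*25)) = √(0 + 100*√50) = √(0 + 100*(5*√2)) = √(0 + 500*√2) = √(500*√2) = 10*2^(¼)*√5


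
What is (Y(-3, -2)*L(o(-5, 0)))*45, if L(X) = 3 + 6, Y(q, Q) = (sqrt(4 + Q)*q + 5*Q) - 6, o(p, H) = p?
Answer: -6480 - 1215*sqrt(2) ≈ -8198.3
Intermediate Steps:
Y(q, Q) = -6 + 5*Q + q*sqrt(4 + Q) (Y(q, Q) = (q*sqrt(4 + Q) + 5*Q) - 6 = (5*Q + q*sqrt(4 + Q)) - 6 = -6 + 5*Q + q*sqrt(4 + Q))
L(X) = 9
(Y(-3, -2)*L(o(-5, 0)))*45 = ((-6 + 5*(-2) - 3*sqrt(4 - 2))*9)*45 = ((-6 - 10 - 3*sqrt(2))*9)*45 = ((-16 - 3*sqrt(2))*9)*45 = (-144 - 27*sqrt(2))*45 = -6480 - 1215*sqrt(2)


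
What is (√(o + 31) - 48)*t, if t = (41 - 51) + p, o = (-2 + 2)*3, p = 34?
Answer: -1152 + 24*√31 ≈ -1018.4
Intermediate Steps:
o = 0 (o = 0*3 = 0)
t = 24 (t = (41 - 51) + 34 = -10 + 34 = 24)
(√(o + 31) - 48)*t = (√(0 + 31) - 48)*24 = (√31 - 48)*24 = (-48 + √31)*24 = -1152 + 24*√31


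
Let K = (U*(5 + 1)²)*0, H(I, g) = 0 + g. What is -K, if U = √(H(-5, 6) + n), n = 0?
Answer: 0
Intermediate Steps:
H(I, g) = g
U = √6 (U = √(6 + 0) = √6 ≈ 2.4495)
K = 0 (K = (√6*(5 + 1)²)*0 = (√6*6²)*0 = (√6*36)*0 = (36*√6)*0 = 0)
-K = -1*0 = 0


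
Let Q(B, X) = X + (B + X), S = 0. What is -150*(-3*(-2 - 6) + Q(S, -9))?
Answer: -900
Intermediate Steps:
Q(B, X) = B + 2*X
-150*(-3*(-2 - 6) + Q(S, -9)) = -150*(-3*(-2 - 6) + (0 + 2*(-9))) = -150*(-3*(-8) + (0 - 18)) = -150*(24 - 18) = -150*6 = -900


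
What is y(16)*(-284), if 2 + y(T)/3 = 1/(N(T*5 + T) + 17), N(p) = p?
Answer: 191700/113 ≈ 1696.5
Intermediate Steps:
y(T) = -6 + 3/(17 + 6*T) (y(T) = -6 + 3/((T*5 + T) + 17) = -6 + 3/((5*T + T) + 17) = -6 + 3/(6*T + 17) = -6 + 3/(17 + 6*T))
y(16)*(-284) = (9*(-11 - 4*16)/(17 + 6*16))*(-284) = (9*(-11 - 64)/(17 + 96))*(-284) = (9*(-75)/113)*(-284) = (9*(1/113)*(-75))*(-284) = -675/113*(-284) = 191700/113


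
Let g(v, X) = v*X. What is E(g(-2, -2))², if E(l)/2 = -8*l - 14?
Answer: 8464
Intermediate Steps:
g(v, X) = X*v
E(l) = -28 - 16*l (E(l) = 2*(-8*l - 14) = 2*(-14 - 8*l) = -28 - 16*l)
E(g(-2, -2))² = (-28 - (-32)*(-2))² = (-28 - 16*4)² = (-28 - 64)² = (-92)² = 8464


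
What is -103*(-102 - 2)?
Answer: 10712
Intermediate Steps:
-103*(-102 - 2) = -103*(-104) = 10712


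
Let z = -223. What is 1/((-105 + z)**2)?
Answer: 1/107584 ≈ 9.2951e-6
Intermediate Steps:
1/((-105 + z)**2) = 1/((-105 - 223)**2) = 1/((-328)**2) = 1/107584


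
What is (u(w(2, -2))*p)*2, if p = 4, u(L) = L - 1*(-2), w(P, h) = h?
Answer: 0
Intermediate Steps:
u(L) = 2 + L (u(L) = L + 2 = 2 + L)
(u(w(2, -2))*p)*2 = ((2 - 2)*4)*2 = (0*4)*2 = 0*2 = 0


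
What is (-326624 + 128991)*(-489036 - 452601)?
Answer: 186098545221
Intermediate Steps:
(-326624 + 128991)*(-489036 - 452601) = -197633*(-941637) = 186098545221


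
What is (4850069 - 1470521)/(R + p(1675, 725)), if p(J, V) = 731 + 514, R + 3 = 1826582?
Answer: 844887/456956 ≈ 1.8489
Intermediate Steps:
R = 1826579 (R = -3 + 1826582 = 1826579)
p(J, V) = 1245
(4850069 - 1470521)/(R + p(1675, 725)) = (4850069 - 1470521)/(1826579 + 1245) = 3379548/1827824 = 3379548*(1/1827824) = 844887/456956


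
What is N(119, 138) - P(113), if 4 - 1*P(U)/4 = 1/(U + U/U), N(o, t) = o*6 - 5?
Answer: 39503/57 ≈ 693.04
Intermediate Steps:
N(o, t) = -5 + 6*o (N(o, t) = 6*o - 5 = -5 + 6*o)
P(U) = 16 - 4/(1 + U) (P(U) = 16 - 4/(U + U/U) = 16 - 4/(U + 1) = 16 - 4/(1 + U))
N(119, 138) - P(113) = (-5 + 6*119) - 4*(3 + 4*113)/(1 + 113) = (-5 + 714) - 4*(3 + 452)/114 = 709 - 4*455/114 = 709 - 1*910/57 = 709 - 910/57 = 39503/57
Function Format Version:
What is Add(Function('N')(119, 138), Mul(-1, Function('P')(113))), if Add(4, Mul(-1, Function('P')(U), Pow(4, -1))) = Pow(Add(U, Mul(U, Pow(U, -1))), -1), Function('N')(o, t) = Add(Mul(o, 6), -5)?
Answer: Rational(39503, 57) ≈ 693.04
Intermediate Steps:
Function('N')(o, t) = Add(-5, Mul(6, o)) (Function('N')(o, t) = Add(Mul(6, o), -5) = Add(-5, Mul(6, o)))
Function('P')(U) = Add(16, Mul(-4, Pow(Add(1, U), -1))) (Function('P')(U) = Add(16, Mul(-4, Pow(Add(U, Mul(U, Pow(U, -1))), -1))) = Add(16, Mul(-4, Pow(Add(U, 1), -1))) = Add(16, Mul(-4, Pow(Add(1, U), -1))))
Add(Function('N')(119, 138), Mul(-1, Function('P')(113))) = Add(Add(-5, Mul(6, 119)), Mul(-1, Mul(4, Pow(Add(1, 113), -1), Add(3, Mul(4, 113))))) = Add(Add(-5, 714), Mul(-1, Mul(4, Pow(114, -1), Add(3, 452)))) = Add(709, Mul(-1, Mul(4, Rational(1, 114), 455))) = Add(709, Mul(-1, Rational(910, 57))) = Add(709, Rational(-910, 57)) = Rational(39503, 57)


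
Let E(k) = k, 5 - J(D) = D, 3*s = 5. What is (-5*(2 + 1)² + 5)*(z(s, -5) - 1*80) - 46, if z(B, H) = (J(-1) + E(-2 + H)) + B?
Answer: 9382/3 ≈ 3127.3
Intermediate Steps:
s = 5/3 (s = (⅓)*5 = 5/3 ≈ 1.6667)
J(D) = 5 - D
z(B, H) = 4 + B + H (z(B, H) = ((5 - 1*(-1)) + (-2 + H)) + B = ((5 + 1) + (-2 + H)) + B = (6 + (-2 + H)) + B = (4 + H) + B = 4 + B + H)
(-5*(2 + 1)² + 5)*(z(s, -5) - 1*80) - 46 = (-5*(2 + 1)² + 5)*((4 + 5/3 - 5) - 1*80) - 46 = (-5*3² + 5)*(⅔ - 80) - 46 = (-5*9 + 5)*(-238/3) - 46 = (-45 + 5)*(-238/3) - 46 = -40*(-238/3) - 46 = 9520/3 - 46 = 9382/3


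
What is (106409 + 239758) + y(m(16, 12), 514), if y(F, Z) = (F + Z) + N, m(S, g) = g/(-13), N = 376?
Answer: 4511729/13 ≈ 3.4706e+5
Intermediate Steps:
m(S, g) = -g/13 (m(S, g) = g*(-1/13) = -g/13)
y(F, Z) = 376 + F + Z (y(F, Z) = (F + Z) + 376 = 376 + F + Z)
(106409 + 239758) + y(m(16, 12), 514) = (106409 + 239758) + (376 - 1/13*12 + 514) = 346167 + (376 - 12/13 + 514) = 346167 + 11558/13 = 4511729/13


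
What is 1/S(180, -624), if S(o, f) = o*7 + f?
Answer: 1/636 ≈ 0.0015723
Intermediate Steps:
S(o, f) = f + 7*o (S(o, f) = 7*o + f = f + 7*o)
1/S(180, -624) = 1/(-624 + 7*180) = 1/(-624 + 1260) = 1/636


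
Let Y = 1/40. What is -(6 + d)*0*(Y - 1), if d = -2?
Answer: 0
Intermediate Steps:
Y = 1/40 ≈ 0.025000
-(6 + d)*0*(Y - 1) = -(6 - 2)*0*(1/40 - 1) = -4*0*(-39)/40 = -0*(-39)/40 = -1*0 = 0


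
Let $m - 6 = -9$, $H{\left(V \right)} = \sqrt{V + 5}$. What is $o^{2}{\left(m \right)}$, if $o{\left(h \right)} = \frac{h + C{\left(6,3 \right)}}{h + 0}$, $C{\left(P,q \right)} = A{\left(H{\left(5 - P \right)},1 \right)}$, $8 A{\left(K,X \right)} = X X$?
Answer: $\frac{529}{576} \approx 0.9184$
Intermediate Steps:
$H{\left(V \right)} = \sqrt{5 + V}$
$A{\left(K,X \right)} = \frac{X^{2}}{8}$ ($A{\left(K,X \right)} = \frac{X X}{8} = \frac{X^{2}}{8}$)
$C{\left(P,q \right)} = \frac{1}{8}$ ($C{\left(P,q \right)} = \frac{1^{2}}{8} = \frac{1}{8} \cdot 1 = \frac{1}{8}$)
$m = -3$ ($m = 6 - 9 = -3$)
$o{\left(h \right)} = \frac{\frac{1}{8} + h}{h}$ ($o{\left(h \right)} = \frac{h + \frac{1}{8}}{h + 0} = \frac{\frac{1}{8} + h}{h}$)
$o^{2}{\left(m \right)} = \left(\frac{\frac{1}{8} - 3}{-3}\right)^{2} = \left(\left(- \frac{1}{3}\right) \left(- \frac{23}{8}\right)\right)^{2} = \left(\frac{23}{24}\right)^{2} = \frac{529}{576}$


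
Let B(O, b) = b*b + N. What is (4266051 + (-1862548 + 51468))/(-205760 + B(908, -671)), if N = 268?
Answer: 2454971/244749 ≈ 10.031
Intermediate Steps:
B(O, b) = 268 + b² (B(O, b) = b*b + 268 = b² + 268 = 268 + b²)
(4266051 + (-1862548 + 51468))/(-205760 + B(908, -671)) = (4266051 + (-1862548 + 51468))/(-205760 + (268 + (-671)²)) = (4266051 - 1811080)/(-205760 + (268 + 450241)) = 2454971/(-205760 + 450509) = 2454971/244749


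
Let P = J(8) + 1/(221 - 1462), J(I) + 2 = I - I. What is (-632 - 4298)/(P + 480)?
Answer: -6118130/593197 ≈ -10.314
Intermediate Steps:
J(I) = -2 (J(I) = -2 + (I - I) = -2 + 0 = -2)
P = -2483/1241 (P = -2 + 1/(221 - 1462) = -2 + 1/(-1241) = -2 - 1/1241 = -2483/1241 ≈ -2.0008)
(-632 - 4298)/(P + 480) = (-632 - 4298)/(-2483/1241 + 480) = -4930/593197/1241 = -4930*1241/593197 = -6118130/593197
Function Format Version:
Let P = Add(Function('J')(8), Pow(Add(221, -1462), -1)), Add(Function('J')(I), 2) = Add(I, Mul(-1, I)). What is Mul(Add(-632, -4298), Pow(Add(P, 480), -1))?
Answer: Rational(-6118130, 593197) ≈ -10.314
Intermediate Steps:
Function('J')(I) = -2 (Function('J')(I) = Add(-2, Add(I, Mul(-1, I))) = Add(-2, 0) = -2)
P = Rational(-2483, 1241) (P = Add(-2, Pow(Add(221, -1462), -1)) = Add(-2, Pow(-1241, -1)) = Add(-2, Rational(-1, 1241)) = Rational(-2483, 1241) ≈ -2.0008)
Mul(Add(-632, -4298), Pow(Add(P, 480), -1)) = Mul(Add(-632, -4298), Pow(Add(Rational(-2483, 1241), 480), -1)) = Mul(-4930, Pow(Rational(593197, 1241), -1)) = Mul(-4930, Rational(1241, 593197)) = Rational(-6118130, 593197)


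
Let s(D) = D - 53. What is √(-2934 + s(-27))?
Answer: I*√3014 ≈ 54.9*I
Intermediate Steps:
s(D) = -53 + D
√(-2934 + s(-27)) = √(-2934 + (-53 - 27)) = √(-2934 - 80) = √(-3014) = I*√3014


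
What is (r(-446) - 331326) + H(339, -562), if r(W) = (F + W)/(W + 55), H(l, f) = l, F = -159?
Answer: -129415312/391 ≈ -3.3099e+5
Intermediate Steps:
r(W) = (-159 + W)/(55 + W) (r(W) = (-159 + W)/(W + 55) = (-159 + W)/(55 + W))
(r(-446) - 331326) + H(339, -562) = ((-159 - 446)/(55 - 446) - 331326) + 339 = (-605/(-391) - 331326) + 339 = (-1/391*(-605) - 331326) + 339 = (605/391 - 331326) + 339 = -129547861/391 + 339 = -129415312/391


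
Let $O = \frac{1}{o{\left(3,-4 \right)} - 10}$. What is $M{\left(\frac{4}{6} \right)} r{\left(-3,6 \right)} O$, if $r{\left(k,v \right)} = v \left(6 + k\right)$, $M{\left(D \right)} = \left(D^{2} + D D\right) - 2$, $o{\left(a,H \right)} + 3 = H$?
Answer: $\frac{20}{17} \approx 1.1765$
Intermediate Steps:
$o{\left(a,H \right)} = -3 + H$
$M{\left(D \right)} = -2 + 2 D^{2}$ ($M{\left(D \right)} = \left(D^{2} + D^{2}\right) - 2 = 2 D^{2} - 2 = -2 + 2 D^{2}$)
$O = - \frac{1}{17}$ ($O = \frac{1}{\left(-3 - 4\right) - 10} = \frac{1}{-7 - 10} = \frac{1}{-17} = - \frac{1}{17} \approx -0.058824$)
$M{\left(\frac{4}{6} \right)} r{\left(-3,6 \right)} O = \left(-2 + 2 \left(\frac{4}{6}\right)^{2}\right) 6 \left(6 - 3\right) \left(- \frac{1}{17}\right) = \left(-2 + 2 \left(4 \cdot \frac{1}{6}\right)^{2}\right) 6 \cdot 3 \left(- \frac{1}{17}\right) = \left(-2 + 2 \left(\frac{2}{3}\right)^{2}\right) 18 \left(- \frac{1}{17}\right) = \left(-2 + 2 \cdot \frac{4}{9}\right) 18 \left(- \frac{1}{17}\right) = \left(-2 + \frac{8}{9}\right) 18 \left(- \frac{1}{17}\right) = \left(- \frac{10}{9}\right) 18 \left(- \frac{1}{17}\right) = \left(-20\right) \left(- \frac{1}{17}\right) = \frac{20}{17}$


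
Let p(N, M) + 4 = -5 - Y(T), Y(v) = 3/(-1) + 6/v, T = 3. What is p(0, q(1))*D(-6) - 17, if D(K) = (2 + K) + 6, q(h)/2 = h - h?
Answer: -33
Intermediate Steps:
q(h) = 0 (q(h) = 2*(h - h) = 2*0 = 0)
Y(v) = -3 + 6/v (Y(v) = 3*(-1) + 6/v = -3 + 6/v)
D(K) = 8 + K
p(N, M) = -8 (p(N, M) = -4 + (-5 - (-3 + 6/3)) = -4 + (-5 - (-3 + 6*(1/3))) = -4 + (-5 - (-3 + 2)) = -4 + (-5 - 1*(-1)) = -4 + (-5 + 1) = -4 - 4 = -8)
p(0, q(1))*D(-6) - 17 = -8*(8 - 6) - 17 = -8*2 - 17 = -16 - 17 = -33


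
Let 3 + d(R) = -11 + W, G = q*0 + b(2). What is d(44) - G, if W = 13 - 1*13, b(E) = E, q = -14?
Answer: -16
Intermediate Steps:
W = 0 (W = 13 - 13 = 0)
G = 2 (G = -14*0 + 2 = 0 + 2 = 2)
d(R) = -14 (d(R) = -3 + (-11 + 0) = -3 - 11 = -14)
d(44) - G = -14 - 1*2 = -14 - 2 = -16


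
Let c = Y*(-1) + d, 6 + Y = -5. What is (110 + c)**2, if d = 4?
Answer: 15625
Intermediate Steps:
Y = -11 (Y = -6 - 5 = -11)
c = 15 (c = -11*(-1) + 4 = 11 + 4 = 15)
(110 + c)**2 = (110 + 15)**2 = 125**2 = 15625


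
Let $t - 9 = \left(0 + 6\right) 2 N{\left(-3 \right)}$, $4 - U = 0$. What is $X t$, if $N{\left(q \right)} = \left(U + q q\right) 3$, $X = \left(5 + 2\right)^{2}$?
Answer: $23373$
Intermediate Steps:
$X = 49$ ($X = 7^{2} = 49$)
$U = 4$ ($U = 4 - 0 = 4 + 0 = 4$)
$N{\left(q \right)} = 12 + 3 q^{2}$ ($N{\left(q \right)} = \left(4 + q q\right) 3 = \left(4 + q^{2}\right) 3 = 12 + 3 q^{2}$)
$t = 477$ ($t = 9 + \left(0 + 6\right) 2 \left(12 + 3 \left(-3\right)^{2}\right) = 9 + 6 \cdot 2 \left(12 + 3 \cdot 9\right) = 9 + 12 \left(12 + 27\right) = 9 + 12 \cdot 39 = 9 + 468 = 477$)
$X t = 49 \cdot 477 = 23373$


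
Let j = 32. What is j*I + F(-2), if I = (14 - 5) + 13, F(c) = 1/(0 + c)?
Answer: 1407/2 ≈ 703.50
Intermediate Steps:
F(c) = 1/c
I = 22 (I = 9 + 13 = 22)
j*I + F(-2) = 32*22 + 1/(-2) = 704 - ½ = 1407/2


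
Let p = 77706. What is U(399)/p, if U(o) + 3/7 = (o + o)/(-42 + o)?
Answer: 215/9247014 ≈ 2.3251e-5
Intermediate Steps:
U(o) = -3/7 + 2*o/(-42 + o) (U(o) = -3/7 + (o + o)/(-42 + o) = -3/7 + (2*o)/(-42 + o) = -3/7 + 2*o/(-42 + o))
U(399)/p = ((126 + 11*399)/(7*(-42 + 399)))/77706 = ((1/7)*(126 + 4389)/357)*(1/77706) = ((1/7)*(1/357)*4515)*(1/77706) = (215/119)*(1/77706) = 215/9247014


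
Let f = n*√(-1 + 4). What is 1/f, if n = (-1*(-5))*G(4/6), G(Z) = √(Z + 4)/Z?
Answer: √14/105 ≈ 0.035635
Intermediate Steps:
G(Z) = √(4 + Z)/Z
n = 5*√42/2 (n = (-1*(-5))*(√(4 + 4/6)/((4/6))) = 5*(√(4 + 4*(⅙))/((4*(⅙)))) = 5*(√(4 + ⅔)/(⅔)) = 5*(3*√(14/3)/2) = 5*(3*(√42/3)/2) = 5*(√42/2) = 5*√42/2 ≈ 16.202)
f = 15*√14/2 (f = (5*√42/2)*√(-1 + 4) = (5*√42/2)*√3 = 15*√14/2 ≈ 28.062)
1/f = 1/(15*√14/2) = √14/105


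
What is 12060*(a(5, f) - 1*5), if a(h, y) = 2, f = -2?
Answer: -36180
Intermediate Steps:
12060*(a(5, f) - 1*5) = 12060*(2 - 1*5) = 12060*(2 - 5) = 12060*(-3) = -36180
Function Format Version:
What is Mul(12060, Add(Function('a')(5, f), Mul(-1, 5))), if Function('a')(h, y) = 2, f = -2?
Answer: -36180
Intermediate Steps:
Mul(12060, Add(Function('a')(5, f), Mul(-1, 5))) = Mul(12060, Add(2, Mul(-1, 5))) = Mul(12060, Add(2, -5)) = Mul(12060, -3) = -36180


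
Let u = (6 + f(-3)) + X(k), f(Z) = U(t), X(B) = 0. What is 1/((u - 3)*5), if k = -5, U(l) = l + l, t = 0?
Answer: 1/15 ≈ 0.066667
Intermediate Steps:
U(l) = 2*l
f(Z) = 0 (f(Z) = 2*0 = 0)
u = 6 (u = (6 + 0) + 0 = 6 + 0 = 6)
1/((u - 3)*5) = 1/((6 - 3)*5) = 1/(3*5) = 1/15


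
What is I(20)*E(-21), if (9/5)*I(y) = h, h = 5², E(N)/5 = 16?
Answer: 10000/9 ≈ 1111.1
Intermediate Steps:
E(N) = 80 (E(N) = 5*16 = 80)
h = 25
I(y) = 125/9 (I(y) = (5/9)*25 = 125/9)
I(20)*E(-21) = (125/9)*80 = 10000/9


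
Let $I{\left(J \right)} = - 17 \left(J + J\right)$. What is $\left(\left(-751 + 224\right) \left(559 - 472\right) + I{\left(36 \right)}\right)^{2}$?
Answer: $2215867329$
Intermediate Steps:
$I{\left(J \right)} = - 34 J$ ($I{\left(J \right)} = - 17 \cdot 2 J = - 34 J$)
$\left(\left(-751 + 224\right) \left(559 - 472\right) + I{\left(36 \right)}\right)^{2} = \left(\left(-751 + 224\right) \left(559 - 472\right) - 1224\right)^{2} = \left(\left(-527\right) 87 - 1224\right)^{2} = \left(-45849 - 1224\right)^{2} = \left(-47073\right)^{2} = 2215867329$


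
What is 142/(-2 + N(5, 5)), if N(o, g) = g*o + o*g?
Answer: 71/24 ≈ 2.9583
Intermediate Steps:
N(o, g) = 2*g*o (N(o, g) = g*o + g*o = 2*g*o)
142/(-2 + N(5, 5)) = 142/(-2 + 2*5*5) = 142/(-2 + 50) = 142/48 = (1/48)*142 = 71/24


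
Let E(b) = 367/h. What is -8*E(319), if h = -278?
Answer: 1468/139 ≈ 10.561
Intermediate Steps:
E(b) = -367/278 (E(b) = 367/(-278) = 367*(-1/278) = -367/278)
-8*E(319) = -8*(-367/278) = 1468/139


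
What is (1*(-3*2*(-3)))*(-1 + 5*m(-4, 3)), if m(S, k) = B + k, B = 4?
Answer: 612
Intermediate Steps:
m(S, k) = 4 + k
(1*(-3*2*(-3)))*(-1 + 5*m(-4, 3)) = (1*(-3*2*(-3)))*(-1 + 5*(4 + 3)) = (1*(-6*(-3)))*(-1 + 5*7) = (1*18)*(-1 + 35) = 18*34 = 612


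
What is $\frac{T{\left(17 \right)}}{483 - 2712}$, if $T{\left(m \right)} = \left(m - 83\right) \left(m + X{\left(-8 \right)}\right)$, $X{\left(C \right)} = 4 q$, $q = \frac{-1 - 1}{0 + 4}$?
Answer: $\frac{330}{743} \approx 0.44415$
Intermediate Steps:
$q = - \frac{1}{2}$ ($q = - \frac{2}{4} = \left(-2\right) \frac{1}{4} = - \frac{1}{2} \approx -0.5$)
$X{\left(C \right)} = -2$ ($X{\left(C \right)} = 4 \left(- \frac{1}{2}\right) = -2$)
$T{\left(m \right)} = \left(-83 + m\right) \left(-2 + m\right)$ ($T{\left(m \right)} = \left(m - 83\right) \left(m - 2\right) = \left(-83 + m\right) \left(-2 + m\right)$)
$\frac{T{\left(17 \right)}}{483 - 2712} = \frac{166 + 17^{2} - 1445}{483 - 2712} = \frac{166 + 289 - 1445}{483 - 2712} = - \frac{990}{-2229} = \left(-990\right) \left(- \frac{1}{2229}\right) = \frac{330}{743}$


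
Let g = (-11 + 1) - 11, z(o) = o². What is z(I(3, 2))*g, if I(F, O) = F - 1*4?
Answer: -21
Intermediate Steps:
I(F, O) = -4 + F (I(F, O) = F - 4 = -4 + F)
g = -21 (g = -10 - 11 = -21)
z(I(3, 2))*g = (-4 + 3)²*(-21) = (-1)²*(-21) = 1*(-21) = -21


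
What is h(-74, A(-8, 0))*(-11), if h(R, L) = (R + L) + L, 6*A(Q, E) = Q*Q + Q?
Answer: 1826/3 ≈ 608.67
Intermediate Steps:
A(Q, E) = Q/6 + Q²/6 (A(Q, E) = (Q*Q + Q)/6 = (Q² + Q)/6 = (Q + Q²)/6 = Q/6 + Q²/6)
h(R, L) = R + 2*L (h(R, L) = (L + R) + L = R + 2*L)
h(-74, A(-8, 0))*(-11) = (-74 + 2*((⅙)*(-8)*(1 - 8)))*(-11) = (-74 + 2*((⅙)*(-8)*(-7)))*(-11) = (-74 + 2*(28/3))*(-11) = (-74 + 56/3)*(-11) = -166/3*(-11) = 1826/3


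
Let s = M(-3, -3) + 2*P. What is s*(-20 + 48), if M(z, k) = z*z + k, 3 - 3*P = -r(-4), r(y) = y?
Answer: 448/3 ≈ 149.33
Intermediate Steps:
P = -⅓ (P = 1 - (-1)*(-4)/3 = 1 - ⅓*4 = 1 - 4/3 = -⅓ ≈ -0.33333)
M(z, k) = k + z² (M(z, k) = z² + k = k + z²)
s = 16/3 (s = (-3 + (-3)²) + 2*(-⅓) = (-3 + 9) - ⅔ = 6 - ⅔ = 16/3 ≈ 5.3333)
s*(-20 + 48) = 16*(-20 + 48)/3 = (16/3)*28 = 448/3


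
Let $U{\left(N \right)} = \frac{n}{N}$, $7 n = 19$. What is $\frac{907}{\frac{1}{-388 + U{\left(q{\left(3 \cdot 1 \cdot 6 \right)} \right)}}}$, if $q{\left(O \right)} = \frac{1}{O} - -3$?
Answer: $- \frac{135177466}{385} \approx -3.5111 \cdot 10^{5}$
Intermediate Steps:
$n = \frac{19}{7}$ ($n = \frac{1}{7} \cdot 19 = \frac{19}{7} \approx 2.7143$)
$q{\left(O \right)} = 3 + \frac{1}{O}$ ($q{\left(O \right)} = \frac{1}{O} + 3 = 3 + \frac{1}{O}$)
$U{\left(N \right)} = \frac{19}{7 N}$
$\frac{907}{\frac{1}{-388 + U{\left(q{\left(3 \cdot 1 \cdot 6 \right)} \right)}}} = \frac{907}{\frac{1}{-388 + \frac{19}{7 \left(3 + \frac{1}{3 \cdot 1 \cdot 6}\right)}}} = \frac{907}{\frac{1}{-388 + \frac{19}{7 \left(3 + \frac{1}{3 \cdot 6}\right)}}} = \frac{907}{\frac{1}{-388 + \frac{19}{7 \left(3 + \frac{1}{18}\right)}}} = \frac{907}{\frac{1}{-388 + \frac{19}{7 \cdot \frac{55}{18}}}} = \frac{907}{\frac{1}{-388 + \frac{19}{7} \cdot \frac{18}{55}}} = \frac{907}{\frac{1}{-388 + \frac{342}{385}}} = \frac{907}{\frac{1}{- \frac{149038}{385}}} = \frac{907}{- \frac{385}{149038}} = 907 \left(- \frac{149038}{385}\right) = - \frac{135177466}{385}$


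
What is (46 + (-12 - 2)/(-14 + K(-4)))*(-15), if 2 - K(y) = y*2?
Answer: -1485/2 ≈ -742.50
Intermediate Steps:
K(y) = 2 - 2*y (K(y) = 2 - y*2 = 2 - 2*y)
(46 + (-12 - 2)/(-14 + K(-4)))*(-15) = (46 + (-12 - 2)/(-14 + (2 - 2*(-4))))*(-15) = (46 - 14/(-14 + (2 + 8)))*(-15) = (46 - 14/(-14 + 10))*(-15) = (46 - 14/(-4))*(-15) = (46 - 14*(-1/4))*(-15) = (46 + 7/2)*(-15) = (99/2)*(-15) = -1485/2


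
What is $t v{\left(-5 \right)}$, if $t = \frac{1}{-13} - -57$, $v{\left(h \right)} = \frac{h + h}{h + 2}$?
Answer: $\frac{7400}{39} \approx 189.74$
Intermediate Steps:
$v{\left(h \right)} = \frac{2 h}{2 + h}$
$t = \frac{740}{13}$ ($t = - \frac{1}{13} + 57 = \frac{740}{13} \approx 56.923$)
$t v{\left(-5 \right)} = \frac{740 \cdot 2 \left(-5\right) \frac{1}{2 - 5}}{13} = \frac{740 \cdot 2 \left(-5\right) \frac{1}{-3}}{13} = \frac{740 \cdot 2 \left(-5\right) \left(- \frac{1}{3}\right)}{13} = \frac{740}{13} \cdot \frac{10}{3} = \frac{7400}{39}$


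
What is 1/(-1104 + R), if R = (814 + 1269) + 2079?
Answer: 1/3058 ≈ 0.00032701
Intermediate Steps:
R = 4162 (R = 2083 + 2079 = 4162)
1/(-1104 + R) = 1/(-1104 + 4162) = 1/3058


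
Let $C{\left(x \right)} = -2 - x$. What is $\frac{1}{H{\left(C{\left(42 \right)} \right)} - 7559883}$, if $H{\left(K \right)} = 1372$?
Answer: $- \frac{1}{7558511} \approx -1.323 \cdot 10^{-7}$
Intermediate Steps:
$\frac{1}{H{\left(C{\left(42 \right)} \right)} - 7559883} = \frac{1}{1372 - 7559883} = \frac{1}{-7558511} = - \frac{1}{7558511}$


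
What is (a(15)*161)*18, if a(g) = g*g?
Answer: 652050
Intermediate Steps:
a(g) = g²
(a(15)*161)*18 = (15²*161)*18 = (225*161)*18 = 36225*18 = 652050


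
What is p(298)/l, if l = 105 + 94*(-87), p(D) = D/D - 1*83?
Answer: 82/8073 ≈ 0.010157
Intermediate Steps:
p(D) = -82 (p(D) = 1 - 83 = -82)
l = -8073 (l = 105 - 8178 = -8073)
p(298)/l = -82/(-8073) = -82*(-1/8073) = 82/8073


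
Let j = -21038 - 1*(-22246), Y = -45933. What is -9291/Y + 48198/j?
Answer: 370850377/9247844 ≈ 40.101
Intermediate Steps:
j = 1208 (j = -21038 + 22246 = 1208)
-9291/Y + 48198/j = -9291/(-45933) + 48198/1208 = -9291*(-1/45933) + 48198*(1/1208) = 3097/15311 + 24099/604 = 370850377/9247844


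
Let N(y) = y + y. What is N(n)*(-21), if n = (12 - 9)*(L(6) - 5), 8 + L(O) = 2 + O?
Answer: 630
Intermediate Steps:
L(O) = -6 + O (L(O) = -8 + (2 + O) = -6 + O)
n = -15 (n = (12 - 9)*((-6 + 6) - 5) = 3*(0 - 5) = 3*(-5) = -15)
N(y) = 2*y
N(n)*(-21) = (2*(-15))*(-21) = -30*(-21) = 630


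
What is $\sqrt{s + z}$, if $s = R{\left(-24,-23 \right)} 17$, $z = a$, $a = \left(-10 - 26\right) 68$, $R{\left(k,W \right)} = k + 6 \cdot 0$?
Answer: $2 i \sqrt{714} \approx 53.442 i$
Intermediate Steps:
$R{\left(k,W \right)} = k$ ($R{\left(k,W \right)} = k + 0 = k$)
$a = -2448$ ($a = \left(-36\right) 68 = -2448$)
$z = -2448$
$s = -408$ ($s = \left(-24\right) 17 = -408$)
$\sqrt{s + z} = \sqrt{-408 - 2448} = \sqrt{-2856} = 2 i \sqrt{714}$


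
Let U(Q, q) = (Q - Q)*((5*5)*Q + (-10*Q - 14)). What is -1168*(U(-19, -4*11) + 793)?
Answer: -926224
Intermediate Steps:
U(Q, q) = 0 (U(Q, q) = 0*(25*Q + (-14 - 10*Q)) = 0*(-14 + 15*Q) = 0)
-1168*(U(-19, -4*11) + 793) = -1168*(0 + 793) = -1168*793 = -926224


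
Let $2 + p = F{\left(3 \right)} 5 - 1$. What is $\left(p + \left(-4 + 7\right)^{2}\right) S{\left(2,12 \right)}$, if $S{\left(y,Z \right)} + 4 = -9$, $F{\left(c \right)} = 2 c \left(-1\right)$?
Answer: $312$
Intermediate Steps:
$F{\left(c \right)} = - 2 c$
$S{\left(y,Z \right)} = -13$ ($S{\left(y,Z \right)} = -4 - 9 = -13$)
$p = -33$ ($p = -2 + \left(\left(-2\right) 3 \cdot 5 - 1\right) = -2 - 31 = -33$)
$\left(p + \left(-4 + 7\right)^{2}\right) S{\left(2,12 \right)} = \left(-33 + \left(-4 + 7\right)^{2}\right) \left(-13\right) = \left(-33 + 3^{2}\right) \left(-13\right) = \left(-33 + 9\right) \left(-13\right) = \left(-24\right) \left(-13\right) = 312$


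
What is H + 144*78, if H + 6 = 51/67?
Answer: 752193/67 ≈ 11227.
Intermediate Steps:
H = -351/67 (H = -6 + 51/67 = -351/67 ≈ -5.2388)
H + 144*78 = -351/67 + 144*78 = -351/67 + 11232 = 752193/67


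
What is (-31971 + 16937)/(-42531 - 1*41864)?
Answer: 15034/84395 ≈ 0.17814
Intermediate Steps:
(-31971 + 16937)/(-42531 - 1*41864) = -15034/(-42531 - 41864) = -15034/(-84395) = -15034*(-1/84395) = 15034/84395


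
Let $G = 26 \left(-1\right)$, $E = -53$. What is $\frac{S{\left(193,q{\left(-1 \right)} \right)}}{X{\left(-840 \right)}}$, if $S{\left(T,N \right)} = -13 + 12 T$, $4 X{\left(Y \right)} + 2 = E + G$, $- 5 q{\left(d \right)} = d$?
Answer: $- \frac{9212}{81} \approx -113.73$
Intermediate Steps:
$q{\left(d \right)} = - \frac{d}{5}$
$G = -26$
$X{\left(Y \right)} = - \frac{81}{4}$ ($X{\left(Y \right)} = - \frac{1}{2} + \frac{-53 - 26}{4} = - \frac{1}{2} + \frac{1}{4} \left(-79\right) = - \frac{1}{2} - \frac{79}{4} = - \frac{81}{4}$)
$\frac{S{\left(193,q{\left(-1 \right)} \right)}}{X{\left(-840 \right)}} = \frac{-13 + 12 \cdot 193}{- \frac{81}{4}} = \left(-13 + 2316\right) \left(- \frac{4}{81}\right) = 2303 \left(- \frac{4}{81}\right) = - \frac{9212}{81}$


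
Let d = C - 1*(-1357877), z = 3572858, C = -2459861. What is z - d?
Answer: 4674842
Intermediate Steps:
d = -1101984 (d = -2459861 - 1*(-1357877) = -2459861 + 1357877 = -1101984)
z - d = 3572858 - 1*(-1101984) = 3572858 + 1101984 = 4674842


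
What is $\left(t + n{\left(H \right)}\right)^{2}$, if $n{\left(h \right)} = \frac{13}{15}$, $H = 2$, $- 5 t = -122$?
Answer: $\frac{143641}{225} \approx 638.4$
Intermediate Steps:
$t = \frac{122}{5}$ ($t = \left(- \frac{1}{5}\right) \left(-122\right) = \frac{122}{5} \approx 24.4$)
$n{\left(h \right)} = \frac{13}{15}$ ($n{\left(h \right)} = 13 \cdot \frac{1}{15} = \frac{13}{15}$)
$\left(t + n{\left(H \right)}\right)^{2} = \left(\frac{122}{5} + \frac{13}{15}\right)^{2} = \left(\frac{379}{15}\right)^{2} = \frac{143641}{225}$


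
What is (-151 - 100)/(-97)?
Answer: 251/97 ≈ 2.5876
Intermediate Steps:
(-151 - 100)/(-97) = -1/97*(-251) = 251/97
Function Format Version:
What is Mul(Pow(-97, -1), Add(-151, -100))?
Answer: Rational(251, 97) ≈ 2.5876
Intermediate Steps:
Mul(Pow(-97, -1), Add(-151, -100)) = Mul(Rational(-1, 97), -251) = Rational(251, 97)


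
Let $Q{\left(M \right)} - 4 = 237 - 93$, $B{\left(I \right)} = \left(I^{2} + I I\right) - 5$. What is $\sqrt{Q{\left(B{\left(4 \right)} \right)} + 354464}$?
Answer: $2 \sqrt{88653} \approx 595.49$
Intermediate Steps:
$B{\left(I \right)} = -5 + 2 I^{2}$ ($B{\left(I \right)} = \left(I^{2} + I^{2}\right) - 5 = 2 I^{2} - 5 = -5 + 2 I^{2}$)
$Q{\left(M \right)} = 148$ ($Q{\left(M \right)} = 4 + \left(237 - 93\right) = 4 + 144 = 148$)
$\sqrt{Q{\left(B{\left(4 \right)} \right)} + 354464} = \sqrt{148 + 354464} = \sqrt{354612} = 2 \sqrt{88653}$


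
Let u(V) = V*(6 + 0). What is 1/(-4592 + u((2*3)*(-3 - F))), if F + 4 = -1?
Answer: -1/4520 ≈ -0.00022124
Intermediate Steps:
F = -5 (F = -4 - 1 = -5)
u(V) = 6*V (u(V) = V*6 = 6*V)
1/(-4592 + u((2*3)*(-3 - F))) = 1/(-4592 + 6*((2*3)*(-3 - 1*(-5)))) = 1/(-4592 + 6*(6*(-3 + 5))) = 1/(-4592 + 6*(6*2)) = 1/(-4592 + 6*12) = 1/(-4592 + 72) = 1/(-4520) = -1/4520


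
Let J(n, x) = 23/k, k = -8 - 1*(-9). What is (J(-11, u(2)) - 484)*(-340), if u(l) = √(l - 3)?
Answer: 156740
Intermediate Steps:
u(l) = √(-3 + l)
k = 1 (k = -8 + 9 = 1)
J(n, x) = 23 (J(n, x) = 23/1 = 23*1 = 23)
(J(-11, u(2)) - 484)*(-340) = (23 - 484)*(-340) = -461*(-340) = 156740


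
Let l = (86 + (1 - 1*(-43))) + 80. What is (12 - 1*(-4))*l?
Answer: 3360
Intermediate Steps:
l = 210 (l = (86 + (1 + 43)) + 80 = (86 + 44) + 80 = 130 + 80 = 210)
(12 - 1*(-4))*l = (12 - 1*(-4))*210 = (12 + 4)*210 = 16*210 = 3360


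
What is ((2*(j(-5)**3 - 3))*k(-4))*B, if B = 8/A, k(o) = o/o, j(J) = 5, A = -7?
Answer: -1952/7 ≈ -278.86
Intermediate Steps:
k(o) = 1
B = -8/7 (B = 8/(-7) = 8*(-1/7) = -8/7 ≈ -1.1429)
((2*(j(-5)**3 - 3))*k(-4))*B = ((2*(5**3 - 3))*1)*(-8/7) = ((2*(125 - 3))*1)*(-8/7) = ((2*122)*1)*(-8/7) = (244*1)*(-8/7) = 244*(-8/7) = -1952/7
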